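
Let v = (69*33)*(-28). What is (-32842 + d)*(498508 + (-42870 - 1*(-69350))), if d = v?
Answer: -50712790824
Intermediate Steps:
v = -63756 (v = 2277*(-28) = -63756)
d = -63756
(-32842 + d)*(498508 + (-42870 - 1*(-69350))) = (-32842 - 63756)*(498508 + (-42870 - 1*(-69350))) = -96598*(498508 + (-42870 + 69350)) = -96598*(498508 + 26480) = -96598*524988 = -50712790824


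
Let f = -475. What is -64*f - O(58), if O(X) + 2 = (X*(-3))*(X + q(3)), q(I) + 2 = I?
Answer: 40668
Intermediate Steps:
q(I) = -2 + I
O(X) = -2 - 3*X*(1 + X) (O(X) = -2 + (X*(-3))*(X + (-2 + 3)) = -2 + (-3*X)*(X + 1) = -2 + (-3*X)*(1 + X) = -2 - 3*X*(1 + X))
-64*f - O(58) = -64*(-475) - (-2 - 3*58 - 3*58²) = 30400 - (-2 - 174 - 3*3364) = 30400 - (-2 - 174 - 10092) = 30400 - 1*(-10268) = 30400 + 10268 = 40668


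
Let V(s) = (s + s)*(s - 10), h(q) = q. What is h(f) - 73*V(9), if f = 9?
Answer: 1323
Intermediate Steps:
V(s) = 2*s*(-10 + s) (V(s) = (2*s)*(-10 + s) = 2*s*(-10 + s))
h(f) - 73*V(9) = 9 - 146*9*(-10 + 9) = 9 - 146*9*(-1) = 9 - 73*(-18) = 9 + 1314 = 1323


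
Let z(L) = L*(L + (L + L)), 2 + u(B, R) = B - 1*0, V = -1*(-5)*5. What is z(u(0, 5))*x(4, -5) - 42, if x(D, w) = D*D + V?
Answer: 450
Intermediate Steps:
V = 25 (V = 5*5 = 25)
u(B, R) = -2 + B (u(B, R) = -2 + (B - 1*0) = -2 + (B + 0) = -2 + B)
x(D, w) = 25 + D**2 (x(D, w) = D*D + 25 = D**2 + 25 = 25 + D**2)
z(L) = 3*L**2 (z(L) = L*(L + 2*L) = L*(3*L) = 3*L**2)
z(u(0, 5))*x(4, -5) - 42 = (3*(-2 + 0)**2)*(25 + 4**2) - 42 = (3*(-2)**2)*(25 + 16) - 42 = (3*4)*41 - 42 = 12*41 - 42 = 492 - 42 = 450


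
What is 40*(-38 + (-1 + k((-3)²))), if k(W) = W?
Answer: -1200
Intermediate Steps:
40*(-38 + (-1 + k((-3)²))) = 40*(-38 + (-1 + (-3)²)) = 40*(-38 + (-1 + 9)) = 40*(-38 + 8) = 40*(-30) = -1200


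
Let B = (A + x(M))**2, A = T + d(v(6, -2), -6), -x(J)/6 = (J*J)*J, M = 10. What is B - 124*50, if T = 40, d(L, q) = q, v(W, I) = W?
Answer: 35586956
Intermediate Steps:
x(J) = -6*J**3 (x(J) = -6*J*J*J = -6*J**2*J = -6*J**3)
A = 34 (A = 40 - 6 = 34)
B = 35593156 (B = (34 - 6*10**3)**2 = (34 - 6*1000)**2 = (34 - 6000)**2 = (-5966)**2 = 35593156)
B - 124*50 = 35593156 - 124*50 = 35593156 - 6200 = 35586956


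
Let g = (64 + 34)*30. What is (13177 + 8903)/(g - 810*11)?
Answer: -736/199 ≈ -3.6985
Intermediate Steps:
g = 2940 (g = 98*30 = 2940)
(13177 + 8903)/(g - 810*11) = (13177 + 8903)/(2940 - 810*11) = 22080/(2940 - 8910) = 22080/(-5970) = 22080*(-1/5970) = -736/199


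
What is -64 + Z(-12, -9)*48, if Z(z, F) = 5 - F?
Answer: 608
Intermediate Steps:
-64 + Z(-12, -9)*48 = -64 + (5 - 1*(-9))*48 = -64 + (5 + 9)*48 = -64 + 14*48 = -64 + 672 = 608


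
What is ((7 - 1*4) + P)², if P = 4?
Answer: 49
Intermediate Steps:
((7 - 1*4) + P)² = ((7 - 1*4) + 4)² = ((7 - 4) + 4)² = (3 + 4)² = 7² = 49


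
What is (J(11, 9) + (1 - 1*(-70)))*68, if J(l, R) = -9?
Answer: 4216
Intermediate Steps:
(J(11, 9) + (1 - 1*(-70)))*68 = (-9 + (1 - 1*(-70)))*68 = (-9 + (1 + 70))*68 = (-9 + 71)*68 = 62*68 = 4216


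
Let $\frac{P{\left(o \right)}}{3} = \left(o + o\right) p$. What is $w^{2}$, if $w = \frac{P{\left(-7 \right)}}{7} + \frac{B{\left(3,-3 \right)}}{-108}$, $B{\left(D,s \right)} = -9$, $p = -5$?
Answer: $\frac{130321}{144} \approx 905.01$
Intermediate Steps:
$P{\left(o \right)} = - 30 o$ ($P{\left(o \right)} = 3 \left(o + o\right) \left(-5\right) = 3 \cdot 2 o \left(-5\right) = 3 \left(- 10 o\right) = - 30 o$)
$w = \frac{361}{12}$ ($w = \frac{\left(-30\right) \left(-7\right)}{7} - \frac{9}{-108} = 210 \cdot \frac{1}{7} - - \frac{1}{12} = 30 + \frac{1}{12} = \frac{361}{12} \approx 30.083$)
$w^{2} = \left(\frac{361}{12}\right)^{2} = \frac{130321}{144}$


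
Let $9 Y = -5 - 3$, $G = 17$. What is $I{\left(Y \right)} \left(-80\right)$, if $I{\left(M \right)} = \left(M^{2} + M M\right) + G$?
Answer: $- \frac{120400}{81} \approx -1486.4$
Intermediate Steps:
$Y = - \frac{8}{9}$ ($Y = \frac{-5 - 3}{9} = \frac{1}{9} \left(-8\right) = - \frac{8}{9} \approx -0.88889$)
$I{\left(M \right)} = 17 + 2 M^{2}$ ($I{\left(M \right)} = \left(M^{2} + M M\right) + 17 = \left(M^{2} + M^{2}\right) + 17 = 2 M^{2} + 17 = 17 + 2 M^{2}$)
$I{\left(Y \right)} \left(-80\right) = \left(17 + 2 \left(- \frac{8}{9}\right)^{2}\right) \left(-80\right) = \left(17 + 2 \cdot \frac{64}{81}\right) \left(-80\right) = \left(17 + \frac{128}{81}\right) \left(-80\right) = \frac{1505}{81} \left(-80\right) = - \frac{120400}{81}$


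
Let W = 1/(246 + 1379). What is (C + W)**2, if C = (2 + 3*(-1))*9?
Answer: 213861376/2640625 ≈ 80.989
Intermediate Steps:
W = 1/1625 ≈ 0.00061538
C = -9 (C = (2 - 3)*9 = -1*9 = -9)
(C + W)**2 = (-9 + 1/1625)**2 = (-14624/1625)**2 = 213861376/2640625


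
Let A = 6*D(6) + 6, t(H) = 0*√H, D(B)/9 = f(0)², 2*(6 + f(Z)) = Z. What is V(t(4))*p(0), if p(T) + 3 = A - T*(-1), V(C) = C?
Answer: 0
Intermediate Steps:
f(Z) = -6 + Z/2
D(B) = 324 (D(B) = 9*(-6 + (½)*0)² = 9*(-6 + 0)² = 9*(-6)² = 9*36 = 324)
t(H) = 0
A = 1950 (A = 6*324 + 6 = 1944 + 6 = 1950)
p(T) = 1947 + T (p(T) = -3 + (1950 - T*(-1)) = -3 + (1950 - (-1)*T) = -3 + (1950 + T) = 1947 + T)
V(t(4))*p(0) = 0*(1947 + 0) = 0*1947 = 0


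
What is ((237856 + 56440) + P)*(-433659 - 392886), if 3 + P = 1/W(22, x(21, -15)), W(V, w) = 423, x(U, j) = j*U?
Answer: -34297743759100/141 ≈ -2.4325e+11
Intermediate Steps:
x(U, j) = U*j
P = -1268/423 (P = -3 + 1/423 = -1268/423 ≈ -2.9976)
((237856 + 56440) + P)*(-433659 - 392886) = ((237856 + 56440) - 1268/423)*(-433659 - 392886) = (294296 - 1268/423)*(-826545) = (124485940/423)*(-826545) = -34297743759100/141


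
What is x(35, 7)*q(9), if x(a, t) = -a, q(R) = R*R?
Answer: -2835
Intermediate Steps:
q(R) = R²
x(35, 7)*q(9) = -1*35*9² = -35*81 = -2835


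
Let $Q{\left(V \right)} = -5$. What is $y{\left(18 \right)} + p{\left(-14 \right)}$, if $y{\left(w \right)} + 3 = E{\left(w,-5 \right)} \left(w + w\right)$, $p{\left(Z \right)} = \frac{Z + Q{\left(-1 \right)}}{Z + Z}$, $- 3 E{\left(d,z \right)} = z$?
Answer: $\frac{1615}{28} \approx 57.679$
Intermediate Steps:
$E{\left(d,z \right)} = - \frac{z}{3}$
$p{\left(Z \right)} = \frac{-5 + Z}{2 Z}$ ($p{\left(Z \right)} = \frac{Z - 5}{Z + Z} = \frac{-5 + Z}{2 Z}$)
$y{\left(w \right)} = -3 + \frac{10 w}{3}$ ($y{\left(w \right)} = -3 + \left(- \frac{1}{3}\right) \left(-5\right) \left(w + w\right) = -3 + \frac{5 \cdot 2 w}{3} = -3 + \frac{10 w}{3}$)
$y{\left(18 \right)} + p{\left(-14 \right)} = \left(-3 + \frac{10}{3} \cdot 18\right) + \frac{-5 - 14}{2 \left(-14\right)} = \left(-3 + 60\right) + \frac{1}{2} \left(- \frac{1}{14}\right) \left(-19\right) = 57 + \frac{19}{28} = \frac{1615}{28}$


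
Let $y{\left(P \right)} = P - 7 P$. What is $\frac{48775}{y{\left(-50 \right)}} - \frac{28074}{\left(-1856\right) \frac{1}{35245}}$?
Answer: $\frac{1484654827}{2784} \approx 5.3328 \cdot 10^{5}$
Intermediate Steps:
$y{\left(P \right)} = - 6 P$
$\frac{48775}{y{\left(-50 \right)}} - \frac{28074}{\left(-1856\right) \frac{1}{35245}} = \frac{48775}{\left(-6\right) \left(-50\right)} - \frac{28074}{\left(-1856\right) \frac{1}{35245}} = \frac{48775}{300} - \frac{28074}{\left(-1856\right) \frac{1}{35245}} = 48775 \cdot \frac{1}{300} - \frac{28074}{- \frac{1856}{35245}} = \frac{1951}{12} - - \frac{494734065}{928} = \frac{1951}{12} + \frac{494734065}{928} = \frac{1484654827}{2784}$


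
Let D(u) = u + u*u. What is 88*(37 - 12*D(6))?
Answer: -41096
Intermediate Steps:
D(u) = u + u²
88*(37 - 12*D(6)) = 88*(37 - 72*(1 + 6)) = 88*(37 - 72*7) = 88*(37 - 12*42) = 88*(37 - 504) = 88*(-467) = -41096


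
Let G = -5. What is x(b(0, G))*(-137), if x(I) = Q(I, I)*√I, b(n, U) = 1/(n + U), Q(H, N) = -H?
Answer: -137*I*√5/25 ≈ -12.254*I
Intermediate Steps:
b(n, U) = 1/(U + n)
x(I) = -I^(3/2) (x(I) = (-I)*√I = -I^(3/2))
x(b(0, G))*(-137) = -(1/(-5 + 0))^(3/2)*(-137) = -(1/(-5))^(3/2)*(-137) = -(-⅕)^(3/2)*(-137) = -(-1)*I*√5/25*(-137) = (I*√5/25)*(-137) = -137*I*√5/25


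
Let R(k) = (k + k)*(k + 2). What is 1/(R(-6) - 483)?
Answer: -1/435 ≈ -0.0022989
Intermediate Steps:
R(k) = 2*k*(2 + k) (R(k) = (2*k)*(2 + k) = 2*k*(2 + k))
1/(R(-6) - 483) = 1/(2*(-6)*(2 - 6) - 483) = 1/(2*(-6)*(-4) - 483) = 1/(48 - 483) = 1/(-435) = -1/435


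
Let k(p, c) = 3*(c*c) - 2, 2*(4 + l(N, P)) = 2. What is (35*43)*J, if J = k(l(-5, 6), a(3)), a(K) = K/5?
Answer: -6923/5 ≈ -1384.6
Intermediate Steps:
l(N, P) = -3 (l(N, P) = -4 + (½)*2 = -4 + 1 = -3)
a(K) = K/5 (a(K) = K*(⅕) = K/5)
k(p, c) = -2 + 3*c² (k(p, c) = 3*c² - 2 = -2 + 3*c²)
J = -23/25 (J = -2 + 3*((⅕)*3)² = -2 + 3*(⅗)² = -2 + 3*(9/25) = -2 + 27/25 = -23/25 ≈ -0.92000)
(35*43)*J = (35*43)*(-23/25) = 1505*(-23/25) = -6923/5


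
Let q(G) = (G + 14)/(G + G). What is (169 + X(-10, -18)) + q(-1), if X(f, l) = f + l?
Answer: 269/2 ≈ 134.50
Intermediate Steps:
q(G) = (14 + G)/(2*G) (q(G) = (14 + G)/((2*G)) = (14 + G)*(1/(2*G)) = (14 + G)/(2*G))
(169 + X(-10, -18)) + q(-1) = (169 + (-10 - 18)) + (½)*(14 - 1)/(-1) = (169 - 28) + (½)*(-1)*13 = 141 - 13/2 = 269/2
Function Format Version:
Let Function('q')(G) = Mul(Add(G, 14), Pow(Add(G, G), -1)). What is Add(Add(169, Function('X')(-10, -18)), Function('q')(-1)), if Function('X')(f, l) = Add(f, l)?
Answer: Rational(269, 2) ≈ 134.50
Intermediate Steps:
Function('q')(G) = Mul(Rational(1, 2), Pow(G, -1), Add(14, G)) (Function('q')(G) = Mul(Add(14, G), Pow(Mul(2, G), -1)) = Mul(Add(14, G), Mul(Rational(1, 2), Pow(G, -1))) = Mul(Rational(1, 2), Pow(G, -1), Add(14, G)))
Add(Add(169, Function('X')(-10, -18)), Function('q')(-1)) = Add(Add(169, Add(-10, -18)), Mul(Rational(1, 2), Pow(-1, -1), Add(14, -1))) = Add(Add(169, -28), Mul(Rational(1, 2), -1, 13)) = Add(141, Rational(-13, 2)) = Rational(269, 2)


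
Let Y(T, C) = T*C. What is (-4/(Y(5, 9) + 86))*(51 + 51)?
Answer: -408/131 ≈ -3.1145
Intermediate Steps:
Y(T, C) = C*T
(-4/(Y(5, 9) + 86))*(51 + 51) = (-4/(9*5 + 86))*(51 + 51) = (-4/(45 + 86))*102 = (-4/131)*102 = ((1/131)*(-4))*102 = -4/131*102 = -408/131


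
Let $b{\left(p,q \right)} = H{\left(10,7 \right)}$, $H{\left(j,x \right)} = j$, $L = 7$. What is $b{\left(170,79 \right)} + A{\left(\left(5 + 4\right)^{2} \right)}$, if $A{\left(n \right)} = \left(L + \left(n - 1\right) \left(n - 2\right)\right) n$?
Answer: $512497$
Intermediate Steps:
$b{\left(p,q \right)} = 10$
$A{\left(n \right)} = n \left(7 + \left(-1 + n\right) \left(-2 + n\right)\right)$ ($A{\left(n \right)} = \left(7 + \left(n - 1\right) \left(n - 2\right)\right) n = \left(7 + \left(-1 + n\right) \left(-2 + n\right)\right) n = n \left(7 + \left(-1 + n\right) \left(-2 + n\right)\right)$)
$b{\left(170,79 \right)} + A{\left(\left(5 + 4\right)^{2} \right)} = 10 + \left(5 + 4\right)^{2} \left(9 + \left(\left(5 + 4\right)^{2}\right)^{2} - 3 \left(5 + 4\right)^{2}\right) = 10 + 9^{2} \left(9 + \left(9^{2}\right)^{2} - 3 \cdot 9^{2}\right) = 10 + 81 \left(9 + 81^{2} - 243\right) = 10 + 81 \left(9 + 6561 - 243\right) = 10 + 81 \cdot 6327 = 10 + 512487 = 512497$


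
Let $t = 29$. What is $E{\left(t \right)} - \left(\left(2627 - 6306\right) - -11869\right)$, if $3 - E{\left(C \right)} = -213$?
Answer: $-7974$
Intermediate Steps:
$E{\left(C \right)} = 216$ ($E{\left(C \right)} = 3 - -213 = 3 + 213 = 216$)
$E{\left(t \right)} - \left(\left(2627 - 6306\right) - -11869\right) = 216 - \left(\left(2627 - 6306\right) - -11869\right) = 216 - \left(-3679 + 11869\right) = 216 - 8190 = -7974$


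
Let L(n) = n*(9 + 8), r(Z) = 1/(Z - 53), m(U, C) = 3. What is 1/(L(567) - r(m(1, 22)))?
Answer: 50/481951 ≈ 0.00010375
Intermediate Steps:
r(Z) = 1/(-53 + Z)
L(n) = 17*n (L(n) = n*17 = 17*n)
1/(L(567) - r(m(1, 22))) = 1/(17*567 - 1/(-53 + 3)) = 1/(9639 - 1/(-50)) = 1/(9639 - 1*(-1/50)) = 1/(9639 + 1/50) = 1/(481951/50) = 50/481951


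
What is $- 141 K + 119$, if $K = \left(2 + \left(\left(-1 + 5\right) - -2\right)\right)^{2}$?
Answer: $-8905$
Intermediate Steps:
$K = 64$ ($K = \left(2 + \left(4 + 2\right)\right)^{2} = \left(2 + 6\right)^{2} = 8^{2} = 64$)
$- 141 K + 119 = \left(-141\right) 64 + 119 = -9024 + 119 = -8905$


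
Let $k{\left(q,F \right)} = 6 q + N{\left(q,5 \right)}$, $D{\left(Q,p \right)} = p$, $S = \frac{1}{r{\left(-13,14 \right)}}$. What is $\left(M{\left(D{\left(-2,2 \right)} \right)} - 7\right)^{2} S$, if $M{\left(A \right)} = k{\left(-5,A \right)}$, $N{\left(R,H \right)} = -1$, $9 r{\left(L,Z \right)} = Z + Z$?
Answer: $\frac{3249}{7} \approx 464.14$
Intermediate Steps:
$r{\left(L,Z \right)} = \frac{2 Z}{9}$ ($r{\left(L,Z \right)} = \frac{Z + Z}{9} = \frac{2 Z}{9}$)
$S = \frac{9}{28}$ ($S = \frac{1}{\frac{2}{9} \cdot 14} = \frac{1}{\frac{28}{9}} = \frac{9}{28} \approx 0.32143$)
$k{\left(q,F \right)} = -1 + 6 q$ ($k{\left(q,F \right)} = 6 q - 1 = -1 + 6 q$)
$M{\left(A \right)} = -31$ ($M{\left(A \right)} = -1 + 6 \left(-5\right) = -1 - 30 = -31$)
$\left(M{\left(D{\left(-2,2 \right)} \right)} - 7\right)^{2} S = \left(-31 - 7\right)^{2} \cdot \frac{9}{28} = \left(-38\right)^{2} \cdot \frac{9}{28} = 1444 \cdot \frac{9}{28} = \frac{3249}{7}$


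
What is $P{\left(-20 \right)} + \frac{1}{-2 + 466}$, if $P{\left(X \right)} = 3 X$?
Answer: $- \frac{27839}{464} \approx -59.998$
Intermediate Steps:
$P{\left(-20 \right)} + \frac{1}{-2 + 466} = 3 \left(-20\right) + \frac{1}{-2 + 466} = -60 + \frac{1}{464} = - \frac{27839}{464}$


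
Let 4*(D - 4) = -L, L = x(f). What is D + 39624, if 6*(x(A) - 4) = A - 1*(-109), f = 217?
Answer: 475361/12 ≈ 39613.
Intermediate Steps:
x(A) = 133/6 + A/6 (x(A) = 4 + (A - 1*(-109))/6 = 4 + (A + 109)/6 = 4 + (109 + A)/6 = 4 + (109/6 + A/6) = 133/6 + A/6)
L = 175/3 (L = 133/6 + (1/6)*217 = 133/6 + 217/6 = 175/3 ≈ 58.333)
D = -127/12 (D = 4 + (-1*175/3)/4 = 4 + (1/4)*(-175/3) = 4 - 175/12 = -127/12 ≈ -10.583)
D + 39624 = -127/12 + 39624 = 475361/12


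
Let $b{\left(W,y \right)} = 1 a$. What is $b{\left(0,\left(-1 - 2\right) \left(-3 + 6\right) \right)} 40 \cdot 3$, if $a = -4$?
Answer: $-480$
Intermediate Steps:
$b{\left(W,y \right)} = -4$ ($b{\left(W,y \right)} = 1 \left(-4\right) = -4$)
$b{\left(0,\left(-1 - 2\right) \left(-3 + 6\right) \right)} 40 \cdot 3 = \left(-4\right) 40 \cdot 3 = \left(-160\right) 3 = -480$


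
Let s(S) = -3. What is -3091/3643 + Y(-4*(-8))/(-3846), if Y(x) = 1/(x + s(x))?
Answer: -344755237/406318362 ≈ -0.84849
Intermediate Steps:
Y(x) = 1/(-3 + x) (Y(x) = 1/(x - 3) = 1/(-3 + x))
-3091/3643 + Y(-4*(-8))/(-3846) = -3091/3643 + 1/(-3 - 4*(-8)*(-3846)) = -3091*1/3643 - 1/3846/(-3 + 32) = -3091/3643 - 1/3846/29 = -3091/3643 + (1/29)*(-1/3846) = -3091/3643 - 1/111534 = -344755237/406318362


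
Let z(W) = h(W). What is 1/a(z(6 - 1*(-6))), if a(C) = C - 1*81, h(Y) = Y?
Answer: -1/69 ≈ -0.014493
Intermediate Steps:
z(W) = W
a(C) = -81 + C (a(C) = C - 81 = -81 + C)
1/a(z(6 - 1*(-6))) = 1/(-81 + (6 - 1*(-6))) = 1/(-81 + (6 + 6)) = 1/(-81 + 12) = 1/(-69) = -1/69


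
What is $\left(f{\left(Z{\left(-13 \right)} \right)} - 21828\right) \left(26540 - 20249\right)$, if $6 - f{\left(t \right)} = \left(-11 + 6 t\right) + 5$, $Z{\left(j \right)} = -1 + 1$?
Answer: $-137244456$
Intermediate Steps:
$Z{\left(j \right)} = 0$
$f{\left(t \right)} = 12 - 6 t$ ($f{\left(t \right)} = 6 - \left(\left(-11 + 6 t\right) + 5\right) = 6 - \left(-6 + 6 t\right) = 12 - 6 t$)
$\left(f{\left(Z{\left(-13 \right)} \right)} - 21828\right) \left(26540 - 20249\right) = \left(\left(12 - 0\right) - 21828\right) \left(26540 - 20249\right) = \left(\left(12 + 0\right) - 21828\right) 6291 = \left(12 - 21828\right) 6291 = \left(-21816\right) 6291 = -137244456$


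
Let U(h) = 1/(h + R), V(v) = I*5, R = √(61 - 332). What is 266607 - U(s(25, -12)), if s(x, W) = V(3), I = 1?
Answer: 78915667/296 + I*√271/296 ≈ 2.6661e+5 + 0.055615*I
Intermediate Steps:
R = I*√271 (R = √(-271) = I*√271 ≈ 16.462*I)
V(v) = 5 (V(v) = 1*5 = 5)
s(x, W) = 5
U(h) = 1/(h + I*√271)
266607 - U(s(25, -12)) = 266607 - 1/(5 + I*√271)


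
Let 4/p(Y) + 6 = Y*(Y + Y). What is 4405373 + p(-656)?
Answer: 1895777379211/430333 ≈ 4.4054e+6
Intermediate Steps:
p(Y) = 4/(-6 + 2*Y**2) (p(Y) = 4/(-6 + Y*(Y + Y)) = 4/(-6 + Y*(2*Y)) = 4/(-6 + 2*Y**2))
4405373 + p(-656) = 4405373 + 2/(-3 + (-656)**2) = 4405373 + 2/(-3 + 430336) = 4405373 + 2/430333 = 1895777379211/430333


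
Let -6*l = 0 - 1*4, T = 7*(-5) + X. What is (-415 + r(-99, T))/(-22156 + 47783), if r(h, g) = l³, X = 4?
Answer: -11197/691929 ≈ -0.016182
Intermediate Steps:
T = -31 (T = 7*(-5) + 4 = -35 + 4 = -31)
l = ⅔ (l = -(0 - 1*4)/6 = -(0 - 4)/6 = -⅙*(-4) = ⅔ ≈ 0.66667)
r(h, g) = 8/27 (r(h, g) = (⅔)³ = 8/27)
(-415 + r(-99, T))/(-22156 + 47783) = (-415 + 8/27)/(-22156 + 47783) = -11197/27/25627 = -11197/27*1/25627 = -11197/691929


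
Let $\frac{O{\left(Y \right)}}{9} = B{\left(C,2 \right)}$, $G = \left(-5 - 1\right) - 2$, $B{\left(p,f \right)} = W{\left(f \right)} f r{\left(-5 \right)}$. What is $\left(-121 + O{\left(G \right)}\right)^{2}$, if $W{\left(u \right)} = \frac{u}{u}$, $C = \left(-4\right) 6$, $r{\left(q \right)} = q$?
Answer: $44521$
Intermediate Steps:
$C = -24$
$W{\left(u \right)} = 1$
$B{\left(p,f \right)} = - 5 f$ ($B{\left(p,f \right)} = 1 f \left(-5\right) = f \left(-5\right) = - 5 f$)
$G = -8$ ($G = -6 - 2 = -8$)
$O{\left(Y \right)} = -90$ ($O{\left(Y \right)} = 9 \left(\left(-5\right) 2\right) = 9 \left(-10\right) = -90$)
$\left(-121 + O{\left(G \right)}\right)^{2} = \left(-121 - 90\right)^{2} = \left(-211\right)^{2} = 44521$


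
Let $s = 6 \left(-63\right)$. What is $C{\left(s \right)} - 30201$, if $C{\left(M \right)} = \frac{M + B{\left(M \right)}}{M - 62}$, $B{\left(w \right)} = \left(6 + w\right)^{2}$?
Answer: $- \frac{610293}{20} \approx -30515.0$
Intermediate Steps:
$s = -378$
$C{\left(M \right)} = \frac{M + \left(6 + M\right)^{2}}{-62 + M}$ ($C{\left(M \right)} = \frac{M + \left(6 + M\right)^{2}}{M - 62} = \frac{M + \left(6 + M\right)^{2}}{-62 + M}$)
$C{\left(s \right)} - 30201 = \frac{-378 + \left(6 - 378\right)^{2}}{-62 - 378} - 30201 = \frac{-378 + \left(-372\right)^{2}}{-440} - 30201 = - \frac{-378 + 138384}{440} - 30201 = \left(- \frac{1}{440}\right) 138006 - 30201 = - \frac{6273}{20} - 30201 = - \frac{610293}{20}$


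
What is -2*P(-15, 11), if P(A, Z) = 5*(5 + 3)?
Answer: -80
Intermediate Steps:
P(A, Z) = 40 (P(A, Z) = 5*8 = 40)
-2*P(-15, 11) = -2*40 = -80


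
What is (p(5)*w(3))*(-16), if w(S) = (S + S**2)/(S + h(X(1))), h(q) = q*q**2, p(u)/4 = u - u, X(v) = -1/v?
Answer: 0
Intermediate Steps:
p(u) = 0 (p(u) = 4*(u - u) = 4*0 = 0)
h(q) = q**3
w(S) = (S + S**2)/(-1 + S) (w(S) = (S + S**2)/(S + (-1/1)**3) = (S + S**2)/(S + (-1*1)**3) = (S + S**2)/(S + (-1)**3) = (S + S**2)/(S - 1) = (S + S**2)/(-1 + S))
(p(5)*w(3))*(-16) = (0*(3*(1 + 3)/(-1 + 3)))*(-16) = (0*(3*4/2))*(-16) = (0*(3*(1/2)*4))*(-16) = (0*6)*(-16) = 0*(-16) = 0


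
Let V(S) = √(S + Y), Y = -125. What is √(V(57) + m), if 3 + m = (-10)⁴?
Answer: √(9997 + 2*I*√17) ≈ 99.985 + 0.0412*I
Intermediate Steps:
V(S) = √(-125 + S) (V(S) = √(S - 125) = √(-125 + S))
m = 9997 (m = -3 + (-10)⁴ = -3 + 10000 = 9997)
√(V(57) + m) = √(√(-125 + 57) + 9997) = √(√(-68) + 9997) = √(2*I*√17 + 9997) = √(9997 + 2*I*√17)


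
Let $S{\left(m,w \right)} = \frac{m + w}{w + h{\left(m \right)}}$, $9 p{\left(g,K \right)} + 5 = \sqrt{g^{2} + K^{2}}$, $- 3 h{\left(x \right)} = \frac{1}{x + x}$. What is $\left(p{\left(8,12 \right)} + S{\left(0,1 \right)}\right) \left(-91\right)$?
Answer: $\frac{455}{9} - \frac{364 \sqrt{13}}{9} \approx -95.269$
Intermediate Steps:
$h{\left(x \right)} = - \frac{1}{6 x}$ ($h{\left(x \right)} = - \frac{1}{3 \left(x + x\right)} = - \frac{1}{3 \cdot 2 x} = - \frac{\frac{1}{2} \frac{1}{x}}{3} = - \frac{1}{6 x}$)
$p{\left(g,K \right)} = - \frac{5}{9} + \frac{\sqrt{K^{2} + g^{2}}}{9}$ ($p{\left(g,K \right)} = - \frac{5}{9} + \frac{\sqrt{g^{2} + K^{2}}}{9} = - \frac{5}{9} + \frac{\sqrt{K^{2} + g^{2}}}{9}$)
$S{\left(m,w \right)} = \frac{m + w}{w - \frac{1}{6 m}}$
$\left(p{\left(8,12 \right)} + S{\left(0,1 \right)}\right) \left(-91\right) = \left(\left(- \frac{5}{9} + \frac{\sqrt{12^{2} + 8^{2}}}{9}\right) + 6 \cdot 0 \frac{1}{-1 + 6 \cdot 0 \cdot 1} \left(0 + 1\right)\right) \left(-91\right) = \left(\left(- \frac{5}{9} + \frac{\sqrt{144 + 64}}{9}\right) + 6 \cdot 0 \frac{1}{-1 + 0} \cdot 1\right) \left(-91\right) = \left(\left(- \frac{5}{9} + \frac{\sqrt{208}}{9}\right) + 6 \cdot 0 \frac{1}{-1} \cdot 1\right) \left(-91\right) = \left(\left(- \frac{5}{9} + \frac{4 \sqrt{13}}{9}\right) + 6 \cdot 0 \left(-1\right) 1\right) \left(-91\right) = \left(\left(- \frac{5}{9} + \frac{4 \sqrt{13}}{9}\right) + 0\right) \left(-91\right) = \left(- \frac{5}{9} + \frac{4 \sqrt{13}}{9}\right) \left(-91\right) = \frac{455}{9} - \frac{364 \sqrt{13}}{9}$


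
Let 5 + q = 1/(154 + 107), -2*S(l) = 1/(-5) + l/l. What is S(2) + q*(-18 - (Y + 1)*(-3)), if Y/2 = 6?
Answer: -45814/435 ≈ -105.32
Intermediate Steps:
Y = 12 (Y = 2*6 = 12)
S(l) = -2/5 (S(l) = -(1/(-5) + l/l)/2 = -(1*(-1/5) + 1)/2 = -(-1/5 + 1)/2 = -1/2*4/5 = -2/5)
q = -1304/261 (q = -5 + 1/(154 + 107) = -5 + 1/261 = -1304/261 ≈ -4.9962)
S(2) + q*(-18 - (Y + 1)*(-3)) = -2/5 - 1304*(-18 - (12 + 1)*(-3))/261 = -2/5 - 1304*(-18 - 13*(-3))/261 = -2/5 - 1304*(-18 - 1*(-39))/261 = -2/5 - 1304*(-18 + 39)/261 = -2/5 - 1304/261*21 = -2/5 - 9128/87 = -45814/435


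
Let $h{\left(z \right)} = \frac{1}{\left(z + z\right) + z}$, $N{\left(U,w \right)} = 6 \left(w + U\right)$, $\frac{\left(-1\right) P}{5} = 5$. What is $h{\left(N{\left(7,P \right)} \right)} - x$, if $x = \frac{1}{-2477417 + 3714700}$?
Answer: $- \frac{1237607}{400879692} \approx -0.0030872$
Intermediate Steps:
$P = -25$ ($P = \left(-5\right) 5 = -25$)
$N{\left(U,w \right)} = 6 U + 6 w$ ($N{\left(U,w \right)} = 6 \left(U + w\right) = 6 U + 6 w$)
$h{\left(z \right)} = \frac{1}{3 z}$ ($h{\left(z \right)} = \frac{1}{2 z + z} = \frac{1}{3 z}$)
$x = \frac{1}{1237283} \approx 8.0822 \cdot 10^{-7}$
$h{\left(N{\left(7,P \right)} \right)} - x = \frac{1}{3 \left(6 \cdot 7 + 6 \left(-25\right)\right)} - \frac{1}{1237283} = \frac{1}{3 \left(42 - 150\right)} - \frac{1}{1237283} = \frac{1}{3 \left(-108\right)} - \frac{1}{1237283} = \frac{1}{3} \left(- \frac{1}{108}\right) - \frac{1}{1237283} = - \frac{1}{324} - \frac{1}{1237283} = - \frac{1237607}{400879692}$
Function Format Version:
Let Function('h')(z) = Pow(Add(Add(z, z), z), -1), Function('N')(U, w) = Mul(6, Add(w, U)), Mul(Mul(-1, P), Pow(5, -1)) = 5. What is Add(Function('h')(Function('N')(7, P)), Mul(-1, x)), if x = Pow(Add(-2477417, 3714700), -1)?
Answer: Rational(-1237607, 400879692) ≈ -0.0030872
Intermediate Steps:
P = -25 (P = Mul(-5, 5) = -25)
Function('N')(U, w) = Add(Mul(6, U), Mul(6, w)) (Function('N')(U, w) = Mul(6, Add(U, w)) = Add(Mul(6, U), Mul(6, w)))
Function('h')(z) = Mul(Rational(1, 3), Pow(z, -1)) (Function('h')(z) = Pow(Add(Mul(2, z), z), -1) = Pow(Mul(3, z), -1) = Mul(Rational(1, 3), Pow(z, -1)))
x = Rational(1, 1237283) (x = Pow(1237283, -1) = Rational(1, 1237283) ≈ 8.0822e-7)
Add(Function('h')(Function('N')(7, P)), Mul(-1, x)) = Add(Mul(Rational(1, 3), Pow(Add(Mul(6, 7), Mul(6, -25)), -1)), Mul(-1, Rational(1, 1237283))) = Add(Mul(Rational(1, 3), Pow(Add(42, -150), -1)), Rational(-1, 1237283)) = Add(Mul(Rational(1, 3), Pow(-108, -1)), Rational(-1, 1237283)) = Add(Mul(Rational(1, 3), Rational(-1, 108)), Rational(-1, 1237283)) = Add(Rational(-1, 324), Rational(-1, 1237283)) = Rational(-1237607, 400879692)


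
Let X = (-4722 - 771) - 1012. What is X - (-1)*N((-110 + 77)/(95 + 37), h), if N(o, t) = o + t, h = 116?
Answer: -25557/4 ≈ -6389.3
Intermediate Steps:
X = -6505 (X = -5493 - 1012 = -6505)
X - (-1)*N((-110 + 77)/(95 + 37), h) = -6505 - (-1)*((-110 + 77)/(95 + 37) + 116) = -6505 - (-1)*(-33/132 + 116) = -6505 - (-1)*(-33*1/132 + 116) = -6505 - (-1)*(-¼ + 116) = -6505 - (-1)*463/4 = -6505 - 1*(-463/4) = -6505 + 463/4 = -25557/4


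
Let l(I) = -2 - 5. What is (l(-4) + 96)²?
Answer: 7921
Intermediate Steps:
l(I) = -7
(l(-4) + 96)² = (-7 + 96)² = 89² = 7921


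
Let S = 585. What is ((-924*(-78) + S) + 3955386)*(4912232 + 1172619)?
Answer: 24510041476593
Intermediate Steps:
((-924*(-78) + S) + 3955386)*(4912232 + 1172619) = ((-924*(-78) + 585) + 3955386)*(4912232 + 1172619) = ((72072 + 585) + 3955386)*6084851 = (72657 + 3955386)*6084851 = 4028043*6084851 = 24510041476593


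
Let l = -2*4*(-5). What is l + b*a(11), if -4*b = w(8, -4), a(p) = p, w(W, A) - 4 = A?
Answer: 40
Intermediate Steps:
w(W, A) = 4 + A
b = 0 (b = -(4 - 4)/4 = -¼*0 = 0)
l = 40 (l = -8*(-5) = 40)
l + b*a(11) = 40 + 0*11 = 40 + 0 = 40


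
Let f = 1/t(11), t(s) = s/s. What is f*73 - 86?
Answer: -13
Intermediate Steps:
t(s) = 1
f = 1 (f = 1/1 = 1)
f*73 - 86 = 1*73 - 86 = 73 - 86 = -13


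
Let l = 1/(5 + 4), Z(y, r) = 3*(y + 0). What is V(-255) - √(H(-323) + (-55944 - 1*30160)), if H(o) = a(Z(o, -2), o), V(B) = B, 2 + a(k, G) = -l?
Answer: -255 - I*√774955/3 ≈ -255.0 - 293.44*I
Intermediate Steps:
Z(y, r) = 3*y
l = ⅑ (l = 1/9 = ⅑ ≈ 0.11111)
a(k, G) = -19/9 (a(k, G) = -2 - 1*⅑ = -2 - ⅑ = -19/9)
H(o) = -19/9
V(-255) - √(H(-323) + (-55944 - 1*30160)) = -255 - √(-19/9 + (-55944 - 1*30160)) = -255 - √(-19/9 + (-55944 - 30160)) = -255 - √(-19/9 - 86104) = -255 - √(-774955/9) = -255 - I*√774955/3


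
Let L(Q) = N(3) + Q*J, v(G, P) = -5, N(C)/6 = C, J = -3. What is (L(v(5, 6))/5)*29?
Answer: 957/5 ≈ 191.40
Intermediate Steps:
N(C) = 6*C
L(Q) = 18 - 3*Q (L(Q) = 6*3 + Q*(-3) = 18 - 3*Q)
(L(v(5, 6))/5)*29 = ((18 - 3*(-5))/5)*29 = ((18 + 15)*(1/5))*29 = (33*(1/5))*29 = (33/5)*29 = 957/5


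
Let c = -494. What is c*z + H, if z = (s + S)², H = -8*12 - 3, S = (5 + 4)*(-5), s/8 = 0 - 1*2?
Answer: -1838273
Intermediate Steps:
s = -16 (s = 8*(0 - 1*2) = 8*(0 - 2) = 8*(-2) = -16)
S = -45 (S = 9*(-5) = -45)
H = -99 (H = -96 - 3 = -99)
z = 3721 (z = (-16 - 45)² = (-61)² = 3721)
c*z + H = -494*3721 - 99 = -1838174 - 99 = -1838273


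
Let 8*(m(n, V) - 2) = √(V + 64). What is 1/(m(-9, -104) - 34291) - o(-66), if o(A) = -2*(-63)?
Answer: -1185141680110/9405884173 - 2*I*√10/9405884173 ≈ -126.0 - 6.724e-10*I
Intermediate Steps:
m(n, V) = 2 + √(64 + V)/8 (m(n, V) = 2 + √(V + 64)/8 = 2 + √(64 + V)/8)
o(A) = 126
1/(m(-9, -104) - 34291) - o(-66) = 1/((2 + √(64 - 104)/8) - 34291) - 1*126 = 1/((2 + √(-40)/8) - 34291) - 126 = 1/((2 + (2*I*√10)/8) - 34291) - 126 = 1/((2 + I*√10/4) - 34291) - 126 = 1/(-34289 + I*√10/4) - 126 = -126 + 1/(-34289 + I*√10/4)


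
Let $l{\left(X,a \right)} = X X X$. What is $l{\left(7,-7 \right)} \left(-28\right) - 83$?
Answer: $-9687$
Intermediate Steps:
$l{\left(X,a \right)} = X^{3}$ ($l{\left(X,a \right)} = X^{2} X = X^{3}$)
$l{\left(7,-7 \right)} \left(-28\right) - 83 = 7^{3} \left(-28\right) - 83 = 343 \left(-28\right) - 83 = -9604 - 83 = -9687$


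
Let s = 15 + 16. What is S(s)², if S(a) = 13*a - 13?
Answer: 152100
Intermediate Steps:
s = 31
S(a) = -13 + 13*a
S(s)² = (-13 + 13*31)² = (-13 + 403)² = 390² = 152100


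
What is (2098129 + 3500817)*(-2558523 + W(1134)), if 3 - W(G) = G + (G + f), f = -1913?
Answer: -14327002945750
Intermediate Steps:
W(G) = 1916 - 2*G (W(G) = 3 - (G + (G - 1913)) = 3 - (G + (-1913 + G)) = 3 - (-1913 + 2*G) = 3 + (1913 - 2*G) = 1916 - 2*G)
(2098129 + 3500817)*(-2558523 + W(1134)) = (2098129 + 3500817)*(-2558523 + (1916 - 2*1134)) = 5598946*(-2558523 + (1916 - 2268)) = 5598946*(-2558523 - 352) = 5598946*(-2558875) = -14327002945750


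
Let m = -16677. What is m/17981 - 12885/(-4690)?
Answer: 30694011/16866178 ≈ 1.8199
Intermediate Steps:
m/17981 - 12885/(-4690) = -16677/17981 - 12885/(-4690) = -16677*1/17981 - 12885*(-1/4690) = -16677/17981 + 2577/938 = 30694011/16866178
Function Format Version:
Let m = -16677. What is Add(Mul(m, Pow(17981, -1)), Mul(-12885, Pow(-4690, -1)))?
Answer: Rational(30694011, 16866178) ≈ 1.8199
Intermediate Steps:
Add(Mul(m, Pow(17981, -1)), Mul(-12885, Pow(-4690, -1))) = Add(Mul(-16677, Pow(17981, -1)), Mul(-12885, Pow(-4690, -1))) = Add(Mul(-16677, Rational(1, 17981)), Mul(-12885, Rational(-1, 4690))) = Add(Rational(-16677, 17981), Rational(2577, 938)) = Rational(30694011, 16866178)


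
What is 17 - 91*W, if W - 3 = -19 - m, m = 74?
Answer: 8207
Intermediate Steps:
W = -90 (W = 3 + (-19 - 1*74) = 3 + (-19 - 74) = 3 - 93 = -90)
17 - 91*W = 17 - 91*(-90) = 17 + 8190 = 8207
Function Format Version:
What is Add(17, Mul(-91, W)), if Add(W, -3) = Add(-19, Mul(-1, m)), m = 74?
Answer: 8207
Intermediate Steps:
W = -90 (W = Add(3, Add(-19, Mul(-1, 74))) = Add(3, Add(-19, -74)) = Add(3, -93) = -90)
Add(17, Mul(-91, W)) = Add(17, Mul(-91, -90)) = Add(17, 8190) = 8207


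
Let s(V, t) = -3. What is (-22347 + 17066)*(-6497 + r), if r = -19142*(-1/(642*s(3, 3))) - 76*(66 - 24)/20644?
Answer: 170790358871056/4970043 ≈ 3.4364e+7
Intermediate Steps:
r = -50164405/4970043 (r = -19142/((-642*(-3))) - 76*(66 - 24)/20644 = -19142/1926 - 76*42*(1/20644) = -19142*1/1926 - 3192*1/20644 = -9571/963 - 798/5161 = -50164405/4970043 ≈ -10.093)
(-22347 + 17066)*(-6497 + r) = (-22347 + 17066)*(-6497 - 50164405/4970043) = -5281*(-32340533776/4970043) = 170790358871056/4970043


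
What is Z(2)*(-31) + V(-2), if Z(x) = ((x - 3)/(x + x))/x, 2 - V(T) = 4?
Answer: 15/8 ≈ 1.8750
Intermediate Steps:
V(T) = -2 (V(T) = 2 - 1*4 = 2 - 4 = -2)
Z(x) = (-3 + x)/(2*x²) (Z(x) = ((-3 + x)/((2*x)))/x = ((-3 + x)*(1/(2*x)))/x = ((-3 + x)/(2*x))/x = (-3 + x)/(2*x²))
Z(2)*(-31) + V(-2) = ((½)*(-3 + 2)/2²)*(-31) - 2 = ((½)*(¼)*(-1))*(-31) - 2 = -⅛*(-31) - 2 = 31/8 - 2 = 15/8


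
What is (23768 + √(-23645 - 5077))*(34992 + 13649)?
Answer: 1156099288 + 48641*I*√28722 ≈ 1.1561e+9 + 8.2435e+6*I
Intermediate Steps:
(23768 + √(-23645 - 5077))*(34992 + 13649) = (23768 + √(-28722))*48641 = (23768 + I*√28722)*48641 = 1156099288 + 48641*I*√28722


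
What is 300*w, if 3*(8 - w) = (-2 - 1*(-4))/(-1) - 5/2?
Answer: 2850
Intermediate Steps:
w = 19/2 (w = 8 - ((-2 - 1*(-4))/(-1) - 5/2)/3 = 8 - ((-2 + 4)*(-1) - 5*½)/3 = 8 - (2*(-1) - 5/2)/3 = 8 - (-2 - 5/2)/3 = 8 - ⅓*(-9/2) = 8 + 3/2 = 19/2 ≈ 9.5000)
300*w = 300*(19/2) = 2850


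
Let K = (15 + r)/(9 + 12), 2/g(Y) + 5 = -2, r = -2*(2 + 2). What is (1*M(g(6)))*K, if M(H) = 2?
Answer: 2/3 ≈ 0.66667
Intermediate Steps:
r = -8 (r = -2*4 = -8)
g(Y) = -2/7 (g(Y) = 2/(-5 - 2) = 2/(-7) = 2*(-1/7) = -2/7)
K = 1/3 (K = (15 - 8)/(9 + 12) = 7/21 = 7*(1/21) = 1/3 ≈ 0.33333)
(1*M(g(6)))*K = (1*2)*(1/3) = 2*(1/3) = 2/3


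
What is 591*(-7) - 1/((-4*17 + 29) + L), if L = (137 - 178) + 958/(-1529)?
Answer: -509999557/123278 ≈ -4137.0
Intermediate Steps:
L = -63647/1529 (L = -41 + 958*(-1/1529) = -41 - 958/1529 = -63647/1529 ≈ -41.627)
591*(-7) - 1/((-4*17 + 29) + L) = 591*(-7) - 1/((-4*17 + 29) - 63647/1529) = -4137 - 1/((-68 + 29) - 63647/1529) = -4137 - 1/(-39 - 63647/1529) = -4137 - 1/(-123278/1529) = -4137 - 1*(-1529/123278) = -4137 + 1529/123278 = -509999557/123278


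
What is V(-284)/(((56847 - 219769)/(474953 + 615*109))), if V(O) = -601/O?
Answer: -81433697/11567462 ≈ -7.0399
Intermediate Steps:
V(-284)/(((56847 - 219769)/(474953 + 615*109))) = (-601/(-284))/(((56847 - 219769)/(474953 + 615*109))) = (-601*(-1/284))/((-162922/(474953 + 67035))) = 601/(284*((-162922/541988))) = 601/(284*((-162922*1/541988))) = 601/(284*(-81461/270994)) = (601/284)*(-270994/81461) = -81433697/11567462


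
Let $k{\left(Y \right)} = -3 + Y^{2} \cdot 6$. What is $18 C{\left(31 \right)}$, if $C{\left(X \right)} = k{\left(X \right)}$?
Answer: $103734$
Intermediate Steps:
$k{\left(Y \right)} = -3 + 6 Y^{2}$
$C{\left(X \right)} = -3 + 6 X^{2}$
$18 C{\left(31 \right)} = 18 \left(-3 + 6 \cdot 31^{2}\right) = 18 \left(-3 + 6 \cdot 961\right) = 18 \left(-3 + 5766\right) = 18 \cdot 5763 = 103734$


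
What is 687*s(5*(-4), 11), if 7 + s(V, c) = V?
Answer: -18549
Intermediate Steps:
s(V, c) = -7 + V
687*s(5*(-4), 11) = 687*(-7 + 5*(-4)) = 687*(-7 - 20) = 687*(-27) = -18549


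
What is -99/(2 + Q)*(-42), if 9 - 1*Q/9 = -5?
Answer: 2079/64 ≈ 32.484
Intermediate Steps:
Q = 126 (Q = 81 - 9*(-5) = 81 + 45 = 126)
-99/(2 + Q)*(-42) = -99/(2 + 126)*(-42) = -99/128*(-42) = 2079/64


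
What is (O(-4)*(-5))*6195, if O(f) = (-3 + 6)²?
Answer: -278775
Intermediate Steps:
O(f) = 9 (O(f) = 3² = 9)
(O(-4)*(-5))*6195 = (9*(-5))*6195 = -45*6195 = -278775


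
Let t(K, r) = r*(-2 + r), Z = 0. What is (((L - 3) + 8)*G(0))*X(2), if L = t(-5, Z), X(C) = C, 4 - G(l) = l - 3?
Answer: 70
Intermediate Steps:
G(l) = 7 - l (G(l) = 4 - (l - 3) = 4 - (-3 + l) = 4 + (3 - l) = 7 - l)
L = 0 (L = 0*(-2 + 0) = 0*(-2) = 0)
(((L - 3) + 8)*G(0))*X(2) = (((0 - 3) + 8)*(7 - 1*0))*2 = ((-3 + 8)*(7 + 0))*2 = (5*7)*2 = 35*2 = 70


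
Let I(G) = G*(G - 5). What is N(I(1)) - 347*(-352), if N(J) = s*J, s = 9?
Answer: 122108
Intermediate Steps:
I(G) = G*(-5 + G)
N(J) = 9*J
N(I(1)) - 347*(-352) = 9*(1*(-5 + 1)) - 347*(-352) = 9*(1*(-4)) + 122144 = 9*(-4) + 122144 = -36 + 122144 = 122108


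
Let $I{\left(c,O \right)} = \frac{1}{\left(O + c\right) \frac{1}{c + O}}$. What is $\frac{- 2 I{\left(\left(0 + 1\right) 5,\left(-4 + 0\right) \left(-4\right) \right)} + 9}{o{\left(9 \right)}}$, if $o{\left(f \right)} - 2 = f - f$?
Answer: $\frac{7}{2} \approx 3.5$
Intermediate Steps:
$o{\left(f \right)} = 2$ ($o{\left(f \right)} = 2 + \left(f - f\right) = 2 + 0 = 2$)
$I{\left(c,O \right)} = 1$ ($I{\left(c,O \right)} = \frac{1}{\left(O + c\right) \frac{1}{O + c}} = 1^{-1} = 1$)
$\frac{- 2 I{\left(\left(0 + 1\right) 5,\left(-4 + 0\right) \left(-4\right) \right)} + 9}{o{\left(9 \right)}} = \frac{\left(-2\right) 1 + 9}{2} = \left(-2 + 9\right) \frac{1}{2} = 7 \cdot \frac{1}{2} = \frac{7}{2}$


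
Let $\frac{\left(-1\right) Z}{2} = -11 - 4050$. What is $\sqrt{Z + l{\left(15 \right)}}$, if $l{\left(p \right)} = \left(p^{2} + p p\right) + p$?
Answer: $\sqrt{8587} \approx 92.666$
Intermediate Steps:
$Z = 8122$ ($Z = - 2 \left(-11 - 4050\right) = \left(-2\right) \left(-4061\right) = 8122$)
$l{\left(p \right)} = p + 2 p^{2}$ ($l{\left(p \right)} = \left(p^{2} + p^{2}\right) + p = 2 p^{2} + p = p + 2 p^{2}$)
$\sqrt{Z + l{\left(15 \right)}} = \sqrt{8122 + 15 \left(1 + 2 \cdot 15\right)} = \sqrt{8122 + 15 \left(1 + 30\right)} = \sqrt{8122 + 15 \cdot 31} = \sqrt{8122 + 465} = \sqrt{8587}$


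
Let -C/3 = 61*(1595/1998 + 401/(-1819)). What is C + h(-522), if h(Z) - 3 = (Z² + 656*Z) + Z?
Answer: -85495635545/1211454 ≈ -70573.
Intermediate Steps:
C = -128106527/1211454 (C = -183*(1595/1998 + 401/(-1819)) = -183*(1595*(1/1998) + 401*(-1/1819)) = -183*(1595/1998 - 401/1819) = -183*2100107/3634362 = -3*128106527/3634362 = -128106527/1211454 ≈ -105.75)
h(Z) = 3 + Z² + 657*Z (h(Z) = 3 + ((Z² + 656*Z) + Z) = 3 + (Z² + 657*Z) = 3 + Z² + 657*Z)
C + h(-522) = -128106527/1211454 + (3 + (-522)² + 657*(-522)) = -128106527/1211454 + (3 + 272484 - 342954) = -128106527/1211454 - 70467 = -85495635545/1211454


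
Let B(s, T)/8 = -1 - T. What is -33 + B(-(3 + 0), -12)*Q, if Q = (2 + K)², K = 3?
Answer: 2167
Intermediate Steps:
Q = 25 (Q = (2 + 3)² = 5² = 25)
B(s, T) = -8 - 8*T (B(s, T) = 8*(-1 - T) = -8 - 8*T)
-33 + B(-(3 + 0), -12)*Q = -33 + (-8 - 8*(-12))*25 = -33 + (-8 + 96)*25 = -33 + 88*25 = -33 + 2200 = 2167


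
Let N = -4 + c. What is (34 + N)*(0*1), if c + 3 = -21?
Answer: 0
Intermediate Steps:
c = -24 (c = -3 - 21 = -24)
N = -28 (N = -4 - 24 = -28)
(34 + N)*(0*1) = (34 - 28)*(0*1) = 6*0 = 0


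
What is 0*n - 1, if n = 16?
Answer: -1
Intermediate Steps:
0*n - 1 = 0*16 - 1 = 0 - 1 = -1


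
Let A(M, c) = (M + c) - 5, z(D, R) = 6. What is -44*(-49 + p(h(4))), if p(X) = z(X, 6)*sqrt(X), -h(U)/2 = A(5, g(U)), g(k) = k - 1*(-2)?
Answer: 2156 - 528*I*sqrt(3) ≈ 2156.0 - 914.52*I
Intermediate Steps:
g(k) = 2 + k (g(k) = k + 2 = 2 + k)
A(M, c) = -5 + M + c
h(U) = -4 - 2*U (h(U) = -2*(-5 + 5 + (2 + U)) = -2*(2 + U) = -4 - 2*U)
p(X) = 6*sqrt(X)
-44*(-49 + p(h(4))) = -44*(-49 + 6*sqrt(-4 - 2*4)) = -44*(-49 + 6*sqrt(-4 - 8)) = -44*(-49 + 6*sqrt(-12)) = -44*(-49 + 6*(2*I*sqrt(3))) = -44*(-49 + 12*I*sqrt(3)) = 2156 - 528*I*sqrt(3)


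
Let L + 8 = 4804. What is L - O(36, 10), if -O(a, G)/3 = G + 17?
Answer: 4877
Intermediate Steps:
O(a, G) = -51 - 3*G (O(a, G) = -3*(G + 17) = -3*(17 + G) = -51 - 3*G)
L = 4796 (L = -8 + 4804 = 4796)
L - O(36, 10) = 4796 - (-51 - 3*10) = 4796 - (-51 - 30) = 4796 - 1*(-81) = 4796 + 81 = 4877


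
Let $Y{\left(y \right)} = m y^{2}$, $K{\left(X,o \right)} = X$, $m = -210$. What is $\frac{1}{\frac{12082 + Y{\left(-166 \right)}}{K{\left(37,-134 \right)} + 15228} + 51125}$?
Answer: $\frac{15265}{774648447} \approx 1.9706 \cdot 10^{-5}$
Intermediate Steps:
$Y{\left(y \right)} = - 210 y^{2}$
$\frac{1}{\frac{12082 + Y{\left(-166 \right)}}{K{\left(37,-134 \right)} + 15228} + 51125} = \frac{1}{\frac{12082 - 210 \left(-166\right)^{2}}{37 + 15228} + 51125} = \frac{1}{\frac{12082 - 5786760}{15265} + 51125} = \frac{1}{\left(12082 - 5786760\right) \frac{1}{15265} + 51125} = \frac{1}{\left(-5774678\right) \frac{1}{15265} + 51125} = \frac{1}{- \frac{5774678}{15265} + 51125} = \frac{1}{\frac{774648447}{15265}} = \frac{15265}{774648447}$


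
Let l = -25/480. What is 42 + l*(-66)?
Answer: 727/16 ≈ 45.438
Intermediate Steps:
l = -5/96 (l = -25*1/480 = -5/96 ≈ -0.052083)
42 + l*(-66) = 42 - 5/96*(-66) = 42 + 55/16 = 727/16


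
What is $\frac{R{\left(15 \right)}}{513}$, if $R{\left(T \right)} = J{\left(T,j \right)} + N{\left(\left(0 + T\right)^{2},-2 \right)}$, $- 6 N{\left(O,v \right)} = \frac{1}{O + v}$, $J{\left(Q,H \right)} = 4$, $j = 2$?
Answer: $\frac{5351}{686394} \approx 0.0077958$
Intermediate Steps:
$N{\left(O,v \right)} = - \frac{1}{6 \left(O + v\right)}$
$R{\left(T \right)} = 4 - \frac{1}{-12 + 6 T^{2}}$ ($R{\left(T \right)} = 4 - \frac{1}{6 \left(0 + T\right)^{2} + 6 \left(-2\right)} = 4 - \frac{1}{6 T^{2} - 12} = 4 - \frac{1}{-12 + 6 T^{2}}$)
$\frac{R{\left(15 \right)}}{513} = \frac{\frac{1}{6} \frac{1}{-2 + 15^{2}} \left(-49 + 24 \cdot 15^{2}\right)}{513} = \frac{-49 + 24 \cdot 225}{6 \left(-2 + 225\right)} \frac{1}{513} = \frac{-49 + 5400}{6 \cdot 223} \cdot \frac{1}{513} = \frac{1}{6} \cdot \frac{1}{223} \cdot 5351 \cdot \frac{1}{513} = \frac{5351}{1338} \cdot \frac{1}{513} = \frac{5351}{686394}$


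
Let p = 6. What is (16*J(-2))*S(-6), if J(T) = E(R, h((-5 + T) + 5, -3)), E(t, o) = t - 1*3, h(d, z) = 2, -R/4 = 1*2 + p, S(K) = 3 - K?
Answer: -5040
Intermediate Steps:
R = -32 (R = -4*(1*2 + 6) = -4*(2 + 6) = -4*8 = -32)
E(t, o) = -3 + t (E(t, o) = t - 3 = -3 + t)
J(T) = -35 (J(T) = -3 - 32 = -35)
(16*J(-2))*S(-6) = (16*(-35))*(3 - 1*(-6)) = -560*(3 + 6) = -560*9 = -5040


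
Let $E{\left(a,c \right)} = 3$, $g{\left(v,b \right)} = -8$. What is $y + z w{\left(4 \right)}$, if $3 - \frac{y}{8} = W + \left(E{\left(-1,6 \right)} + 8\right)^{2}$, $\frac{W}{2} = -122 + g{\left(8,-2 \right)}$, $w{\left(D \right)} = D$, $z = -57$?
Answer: $908$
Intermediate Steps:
$W = -260$ ($W = 2 \left(-122 - 8\right) = 2 \left(-130\right) = -260$)
$y = 1136$ ($y = 24 - 8 \left(-260 + \left(3 + 8\right)^{2}\right) = 24 - 8 \left(-260 + 11^{2}\right) = 24 - 8 \left(-260 + 121\right) = 24 - -1112 = 24 + 1112 = 1136$)
$y + z w{\left(4 \right)} = 1136 - 228 = 908$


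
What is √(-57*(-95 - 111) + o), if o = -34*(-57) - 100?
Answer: 2*√3395 ≈ 116.53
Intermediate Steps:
o = 1838 (o = 1938 - 100 = 1838)
√(-57*(-95 - 111) + o) = √(-57*(-95 - 111) + 1838) = √(-57*(-206) + 1838) = √(11742 + 1838) = √13580 = 2*√3395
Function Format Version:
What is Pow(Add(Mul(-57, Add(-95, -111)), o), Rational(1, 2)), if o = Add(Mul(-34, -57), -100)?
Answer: Mul(2, Pow(3395, Rational(1, 2))) ≈ 116.53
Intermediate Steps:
o = 1838 (o = Add(1938, -100) = 1838)
Pow(Add(Mul(-57, Add(-95, -111)), o), Rational(1, 2)) = Pow(Add(Mul(-57, Add(-95, -111)), 1838), Rational(1, 2)) = Pow(Add(Mul(-57, -206), 1838), Rational(1, 2)) = Pow(Add(11742, 1838), Rational(1, 2)) = Pow(13580, Rational(1, 2)) = Mul(2, Pow(3395, Rational(1, 2)))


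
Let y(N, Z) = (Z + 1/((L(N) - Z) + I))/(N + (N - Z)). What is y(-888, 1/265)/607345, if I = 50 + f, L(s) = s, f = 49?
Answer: -138861/59765447117705470 ≈ -2.3234e-12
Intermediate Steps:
I = 99 (I = 50 + 49 = 99)
y(N, Z) = (Z + 1/(99 + N - Z))/(-Z + 2*N) (y(N, Z) = (Z + 1/((N - Z) + 99))/(N + (N - Z)) = (Z + 1/(99 + N - Z))/(-Z + 2*N))
y(-888, 1/265)/607345 = ((-1 + (1/265)**2 - 99/265 - 1*(-888)/265)/(-(1/265)**2 - 198*(-888) - 2*(-888)**2 + 99/265 + 3*(-888)/265))/607345 = ((-1 + (1/265)**2 - 99*1/265 - 1*(-888)*1/265)/(-(1/265)**2 + 175824 - 2*788544 + 99*(1/265) + 3*(-888)*(1/265)))*(1/607345) = ((-1 + 1/70225 - 99/265 + 888/265)/(-1*1/70225 + 175824 - 1577088 + 99/265 - 2664/265))*(1/607345) = ((138861/70225)/(-1/70225 + 175824 - 1577088 + 99/265 - 2664/265))*(1/607345) = ((138861/70225)/(-98404444126/70225))*(1/607345) = -70225/98404444126*138861/70225*(1/607345) = -138861/98404444126*1/607345 = -138861/59765447117705470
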